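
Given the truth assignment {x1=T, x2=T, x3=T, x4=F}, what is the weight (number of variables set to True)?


The weight is the number of variables assigned True.
True variables: x1, x2, x3.
Weight = 3.

3


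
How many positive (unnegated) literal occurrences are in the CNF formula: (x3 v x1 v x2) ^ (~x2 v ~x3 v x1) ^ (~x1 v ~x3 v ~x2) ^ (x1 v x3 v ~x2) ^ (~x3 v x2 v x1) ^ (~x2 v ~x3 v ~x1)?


Scan each clause for unnegated literals.
Clause 1: 3 positive; Clause 2: 1 positive; Clause 3: 0 positive; Clause 4: 2 positive; Clause 5: 2 positive; Clause 6: 0 positive.
Total positive literal occurrences = 8.

8


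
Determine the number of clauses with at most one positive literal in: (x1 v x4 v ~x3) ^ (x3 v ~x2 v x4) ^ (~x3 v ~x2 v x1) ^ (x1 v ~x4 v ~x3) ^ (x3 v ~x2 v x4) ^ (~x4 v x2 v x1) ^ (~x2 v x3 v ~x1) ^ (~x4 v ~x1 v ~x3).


A Horn clause has at most one positive literal.
Clause 1: 2 positive lit(s) -> not Horn
Clause 2: 2 positive lit(s) -> not Horn
Clause 3: 1 positive lit(s) -> Horn
Clause 4: 1 positive lit(s) -> Horn
Clause 5: 2 positive lit(s) -> not Horn
Clause 6: 2 positive lit(s) -> not Horn
Clause 7: 1 positive lit(s) -> Horn
Clause 8: 0 positive lit(s) -> Horn
Total Horn clauses = 4.

4


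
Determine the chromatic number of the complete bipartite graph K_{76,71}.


K_{76,71} is bipartite by definition: the two parts are independent sets, with every edge crossing between them.
Color all vertices in one part with color 1 and all vertices in the other part with color 2.
Since the graph has at least one edge, one color does not suffice.
Chromatic number = 2.

2


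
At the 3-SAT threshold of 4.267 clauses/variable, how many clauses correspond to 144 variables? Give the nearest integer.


The 3-SAT phase transition occurs at approximately 4.267 clauses per variable.
m = 4.267 * 144 = 614.448.
Rounded to nearest integer: 614.

614


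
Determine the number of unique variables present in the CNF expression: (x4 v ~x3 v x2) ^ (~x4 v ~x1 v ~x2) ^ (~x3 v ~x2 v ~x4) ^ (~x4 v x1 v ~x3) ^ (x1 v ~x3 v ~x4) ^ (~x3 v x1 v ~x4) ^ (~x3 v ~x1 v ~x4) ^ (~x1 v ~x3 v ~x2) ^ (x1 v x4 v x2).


Identify each distinct variable in the formula.
Variables found: x1, x2, x3, x4.
Total distinct variables = 4.

4


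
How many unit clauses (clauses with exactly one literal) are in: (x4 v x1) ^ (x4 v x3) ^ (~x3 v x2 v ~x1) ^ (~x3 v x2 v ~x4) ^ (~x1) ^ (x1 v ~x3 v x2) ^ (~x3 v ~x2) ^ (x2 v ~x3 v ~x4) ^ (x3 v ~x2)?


A unit clause contains exactly one literal.
Unit clauses found: (~x1).
Count = 1.

1


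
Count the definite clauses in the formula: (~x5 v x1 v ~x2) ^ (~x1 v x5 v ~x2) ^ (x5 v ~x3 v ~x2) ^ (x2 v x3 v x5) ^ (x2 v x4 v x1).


A definite clause has exactly one positive literal.
Clause 1: 1 positive -> definite
Clause 2: 1 positive -> definite
Clause 3: 1 positive -> definite
Clause 4: 3 positive -> not definite
Clause 5: 3 positive -> not definite
Definite clause count = 3.

3


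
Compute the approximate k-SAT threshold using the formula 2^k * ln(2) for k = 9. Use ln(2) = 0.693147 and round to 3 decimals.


Using the asymptotic formula: threshold ~ 2^k * ln(2).
2^9 = 512.
512 * 0.693147 = 354.891.

354.891


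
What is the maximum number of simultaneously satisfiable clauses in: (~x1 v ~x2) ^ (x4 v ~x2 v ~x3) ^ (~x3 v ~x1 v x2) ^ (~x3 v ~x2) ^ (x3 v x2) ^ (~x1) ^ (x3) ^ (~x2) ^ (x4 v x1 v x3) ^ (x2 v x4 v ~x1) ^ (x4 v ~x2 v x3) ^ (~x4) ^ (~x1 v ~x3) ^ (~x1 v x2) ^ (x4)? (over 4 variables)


Enumerate all 16 truth assignments.
For each, count how many of the 15 clauses are satisfied.
The formula is not fully satisfiable, so the maximum is below 15.
Maximum simultaneously satisfiable clauses = 14.

14


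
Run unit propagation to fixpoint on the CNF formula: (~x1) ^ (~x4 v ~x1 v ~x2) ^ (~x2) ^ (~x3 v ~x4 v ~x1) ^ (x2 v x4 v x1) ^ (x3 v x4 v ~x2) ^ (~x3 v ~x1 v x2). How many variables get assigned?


Unit propagation repeatedly assigns the literal in any unit clause, then simplifies.
Assignments in order: x1 = F, x2 = F, x4 = T.
No further unit clauses remain.
Total variables assigned = 3.

3


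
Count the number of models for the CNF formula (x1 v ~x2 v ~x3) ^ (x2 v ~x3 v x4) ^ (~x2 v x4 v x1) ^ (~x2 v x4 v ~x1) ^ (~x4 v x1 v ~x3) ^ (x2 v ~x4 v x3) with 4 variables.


Enumerate all 16 truth assignments over 4 variables.
Test each against every clause.
Satisfying assignments found: 6.

6


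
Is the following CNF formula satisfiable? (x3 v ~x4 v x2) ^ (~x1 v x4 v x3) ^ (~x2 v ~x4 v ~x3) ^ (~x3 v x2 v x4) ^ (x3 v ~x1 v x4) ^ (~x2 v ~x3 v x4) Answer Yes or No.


Check all 16 possible truth assignments.
Number of satisfying assignments found: 6.
The formula is satisfiable.

Yes


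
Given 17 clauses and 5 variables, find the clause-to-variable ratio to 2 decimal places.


Clause-to-variable ratio = clauses / variables.
17 / 5 = 3.4.

3.4


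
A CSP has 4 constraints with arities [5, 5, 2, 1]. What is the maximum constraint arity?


The arities are: 5, 5, 2, 1.
Scan for the maximum value.
Maximum arity = 5.

5


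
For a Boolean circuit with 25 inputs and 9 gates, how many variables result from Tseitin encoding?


The Tseitin transformation introduces one auxiliary variable per gate.
Total variables = inputs + gates = 25 + 9 = 34.

34


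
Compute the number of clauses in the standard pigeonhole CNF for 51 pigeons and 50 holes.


The PHP encoding has two parts:
1) At-least-one-hole clauses: 51 (one per pigeon, each with 50 literals).
2) At-most-one-pigeon-per-hole clauses: 50 holes * C(51,2) = 50 * 1275 = 63750.
Total clauses = 51 + 63750 = 63801.

63801


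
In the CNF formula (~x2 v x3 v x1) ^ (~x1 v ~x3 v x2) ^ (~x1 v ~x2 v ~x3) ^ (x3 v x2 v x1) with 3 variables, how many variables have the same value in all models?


Find all satisfying assignments: 4 model(s).
Check which variables have the same value in every model.
No variable is fixed across all models.
Backbone size = 0.

0


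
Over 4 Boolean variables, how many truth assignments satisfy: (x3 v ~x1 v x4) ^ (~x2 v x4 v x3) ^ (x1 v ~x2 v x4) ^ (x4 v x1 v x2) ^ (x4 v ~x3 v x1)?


Enumerate all 16 truth assignments over 4 variables.
Test each against every clause.
Satisfying assignments found: 10.

10


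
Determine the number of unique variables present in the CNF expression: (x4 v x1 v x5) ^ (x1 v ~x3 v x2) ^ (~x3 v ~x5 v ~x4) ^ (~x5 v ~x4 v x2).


Identify each distinct variable in the formula.
Variables found: x1, x2, x3, x4, x5.
Total distinct variables = 5.

5


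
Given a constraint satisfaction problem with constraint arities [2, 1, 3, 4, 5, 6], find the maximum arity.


The arities are: 2, 1, 3, 4, 5, 6.
Scan for the maximum value.
Maximum arity = 6.

6


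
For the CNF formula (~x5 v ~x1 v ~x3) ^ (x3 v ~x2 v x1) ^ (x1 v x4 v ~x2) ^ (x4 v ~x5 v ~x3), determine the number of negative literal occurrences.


Scan each clause for negated literals.
Clause 1: 3 negative; Clause 2: 1 negative; Clause 3: 1 negative; Clause 4: 2 negative.
Total negative literal occurrences = 7.

7


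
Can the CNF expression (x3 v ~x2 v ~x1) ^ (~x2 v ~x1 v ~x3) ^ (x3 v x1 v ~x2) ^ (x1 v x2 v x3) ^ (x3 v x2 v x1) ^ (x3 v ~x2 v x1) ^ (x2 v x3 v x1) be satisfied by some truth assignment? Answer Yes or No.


Check all 8 possible truth assignments.
Number of satisfying assignments found: 4.
The formula is satisfiable.

Yes


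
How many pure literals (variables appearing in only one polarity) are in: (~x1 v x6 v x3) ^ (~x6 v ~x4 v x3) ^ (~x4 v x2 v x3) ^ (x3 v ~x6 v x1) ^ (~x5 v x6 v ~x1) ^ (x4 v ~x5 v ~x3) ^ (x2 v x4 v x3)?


A pure literal appears in only one polarity across all clauses.
Pure literals: x2 (positive only), x5 (negative only).
Count = 2.

2


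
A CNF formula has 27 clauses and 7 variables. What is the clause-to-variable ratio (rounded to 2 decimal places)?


Clause-to-variable ratio = clauses / variables.
27 / 7 = 3.86.

3.86


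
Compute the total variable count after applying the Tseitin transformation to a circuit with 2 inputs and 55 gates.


The Tseitin transformation introduces one auxiliary variable per gate.
Total variables = inputs + gates = 2 + 55 = 57.

57


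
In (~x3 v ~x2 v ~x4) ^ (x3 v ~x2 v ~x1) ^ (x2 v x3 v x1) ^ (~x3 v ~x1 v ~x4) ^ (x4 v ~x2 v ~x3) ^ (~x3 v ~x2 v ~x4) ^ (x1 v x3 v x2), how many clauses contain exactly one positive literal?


A definite clause has exactly one positive literal.
Clause 1: 0 positive -> not definite
Clause 2: 1 positive -> definite
Clause 3: 3 positive -> not definite
Clause 4: 0 positive -> not definite
Clause 5: 1 positive -> definite
Clause 6: 0 positive -> not definite
Clause 7: 3 positive -> not definite
Definite clause count = 2.

2


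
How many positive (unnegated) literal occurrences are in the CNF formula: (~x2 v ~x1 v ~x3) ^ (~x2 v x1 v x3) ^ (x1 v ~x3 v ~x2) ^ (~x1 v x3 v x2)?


Scan each clause for unnegated literals.
Clause 1: 0 positive; Clause 2: 2 positive; Clause 3: 1 positive; Clause 4: 2 positive.
Total positive literal occurrences = 5.

5


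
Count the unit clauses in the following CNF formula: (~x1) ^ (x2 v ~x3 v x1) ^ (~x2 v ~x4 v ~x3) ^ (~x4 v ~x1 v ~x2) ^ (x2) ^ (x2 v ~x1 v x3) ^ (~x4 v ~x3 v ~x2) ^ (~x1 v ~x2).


A unit clause contains exactly one literal.
Unit clauses found: (~x1), (x2).
Count = 2.

2


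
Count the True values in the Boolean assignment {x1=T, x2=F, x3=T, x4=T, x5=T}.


The weight is the number of variables assigned True.
True variables: x1, x3, x4, x5.
Weight = 4.

4


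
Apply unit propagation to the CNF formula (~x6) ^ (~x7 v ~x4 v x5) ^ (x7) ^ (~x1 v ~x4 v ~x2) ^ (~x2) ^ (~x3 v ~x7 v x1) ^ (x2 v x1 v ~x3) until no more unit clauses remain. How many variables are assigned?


Unit propagation repeatedly assigns the literal in any unit clause, then simplifies.
Assignments in order: x6 = F, x7 = T, x2 = F.
No further unit clauses remain.
Total variables assigned = 3.

3


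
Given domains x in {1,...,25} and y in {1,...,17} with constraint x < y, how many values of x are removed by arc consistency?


For the constraint x < y, x needs a supporting value in y's domain.
x can be at most 16 (one less than y's maximum).
Valid x values from domain: 16 out of 25.
Pruned = 25 - 16 = 9.

9


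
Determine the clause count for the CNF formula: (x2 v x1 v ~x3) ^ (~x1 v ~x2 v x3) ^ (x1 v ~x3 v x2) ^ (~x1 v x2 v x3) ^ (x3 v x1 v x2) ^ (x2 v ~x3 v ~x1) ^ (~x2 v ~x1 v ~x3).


Each group enclosed in parentheses joined by ^ is one clause.
Counting the conjuncts: 7 clauses.

7


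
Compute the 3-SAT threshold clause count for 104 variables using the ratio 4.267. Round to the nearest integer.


The 3-SAT phase transition occurs at approximately 4.267 clauses per variable.
m = 4.267 * 104 = 443.768.
Rounded to nearest integer: 444.

444


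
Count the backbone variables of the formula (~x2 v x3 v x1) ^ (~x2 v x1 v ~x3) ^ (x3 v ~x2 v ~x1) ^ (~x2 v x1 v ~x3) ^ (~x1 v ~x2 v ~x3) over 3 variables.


Find all satisfying assignments: 4 model(s).
Check which variables have the same value in every model.
Fixed variables: x2=F.
Backbone size = 1.

1


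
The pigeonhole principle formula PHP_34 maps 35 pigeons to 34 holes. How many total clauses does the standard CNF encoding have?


The PHP encoding has two parts:
1) At-least-one-hole clauses: 35 (one per pigeon, each with 34 literals).
2) At-most-one-pigeon-per-hole clauses: 34 holes * C(35,2) = 34 * 595 = 20230.
Total clauses = 35 + 20230 = 20265.

20265


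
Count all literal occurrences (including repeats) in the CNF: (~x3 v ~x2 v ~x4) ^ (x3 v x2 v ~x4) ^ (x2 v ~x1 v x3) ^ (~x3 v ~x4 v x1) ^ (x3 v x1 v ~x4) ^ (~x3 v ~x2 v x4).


Clause lengths: 3, 3, 3, 3, 3, 3.
Sum = 3 + 3 + 3 + 3 + 3 + 3 = 18.

18


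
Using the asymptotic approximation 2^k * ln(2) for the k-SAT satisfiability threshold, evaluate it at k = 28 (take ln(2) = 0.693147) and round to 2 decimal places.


Using the asymptotic formula: threshold ~ 2^k * ln(2).
2^28 = 268435456.
268435456 * 0.693147 = 186065231.02.

186065231.02


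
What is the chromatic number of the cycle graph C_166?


A cycle on an even number of vertices is bipartite: alternate two colors around the cycle.
Since 166 is even, two colors suffice, and at least two are needed because the graph has edges.
Chromatic number = 2.

2


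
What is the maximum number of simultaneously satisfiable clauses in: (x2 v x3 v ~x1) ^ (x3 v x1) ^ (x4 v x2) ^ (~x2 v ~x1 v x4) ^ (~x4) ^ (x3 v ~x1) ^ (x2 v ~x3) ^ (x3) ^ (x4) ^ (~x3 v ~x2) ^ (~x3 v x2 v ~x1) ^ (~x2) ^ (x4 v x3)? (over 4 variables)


Enumerate all 16 truth assignments.
For each, count how many of the 13 clauses are satisfied.
The formula is not fully satisfiable, so the maximum is below 13.
Maximum simultaneously satisfiable clauses = 11.

11


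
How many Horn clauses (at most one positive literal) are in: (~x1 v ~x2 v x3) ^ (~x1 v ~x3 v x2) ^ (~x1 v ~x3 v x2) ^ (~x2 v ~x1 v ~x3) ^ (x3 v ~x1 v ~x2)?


A Horn clause has at most one positive literal.
Clause 1: 1 positive lit(s) -> Horn
Clause 2: 1 positive lit(s) -> Horn
Clause 3: 1 positive lit(s) -> Horn
Clause 4: 0 positive lit(s) -> Horn
Clause 5: 1 positive lit(s) -> Horn
Total Horn clauses = 5.

5


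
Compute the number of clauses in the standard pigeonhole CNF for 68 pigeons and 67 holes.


The PHP encoding has two parts:
1) At-least-one-hole clauses: 68 (one per pigeon, each with 67 literals).
2) At-most-one-pigeon-per-hole clauses: 67 holes * C(68,2) = 67 * 2278 = 152626.
Total clauses = 68 + 152626 = 152694.

152694


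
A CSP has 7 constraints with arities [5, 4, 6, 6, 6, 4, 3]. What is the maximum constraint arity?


The arities are: 5, 4, 6, 6, 6, 4, 3.
Scan for the maximum value.
Maximum arity = 6.

6


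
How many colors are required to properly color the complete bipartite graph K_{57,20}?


K_{57,20} is bipartite by definition: the two parts are independent sets, with every edge crossing between them.
Color all vertices in one part with color 1 and all vertices in the other part with color 2.
Since the graph has at least one edge, one color does not suffice.
Chromatic number = 2.

2


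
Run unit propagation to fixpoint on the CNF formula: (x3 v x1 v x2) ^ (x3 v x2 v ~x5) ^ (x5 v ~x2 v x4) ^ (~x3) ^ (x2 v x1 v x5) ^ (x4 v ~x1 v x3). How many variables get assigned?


Unit propagation repeatedly assigns the literal in any unit clause, then simplifies.
Assignments in order: x3 = F.
No further unit clauses remain.
Total variables assigned = 1.

1


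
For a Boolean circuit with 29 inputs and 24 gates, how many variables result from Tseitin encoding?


The Tseitin transformation introduces one auxiliary variable per gate.
Total variables = inputs + gates = 29 + 24 = 53.

53


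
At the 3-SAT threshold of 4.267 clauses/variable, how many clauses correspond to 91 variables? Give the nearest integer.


The 3-SAT phase transition occurs at approximately 4.267 clauses per variable.
m = 4.267 * 91 = 388.297.
Rounded to nearest integer: 388.

388


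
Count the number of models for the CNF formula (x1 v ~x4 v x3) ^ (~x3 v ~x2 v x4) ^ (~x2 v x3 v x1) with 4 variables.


Enumerate all 16 truth assignments over 4 variables.
Test each against every clause.
Satisfying assignments found: 11.

11


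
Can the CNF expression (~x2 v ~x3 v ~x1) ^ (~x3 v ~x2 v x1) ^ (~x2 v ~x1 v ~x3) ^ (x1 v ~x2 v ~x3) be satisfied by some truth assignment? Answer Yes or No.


Check all 8 possible truth assignments.
Number of satisfying assignments found: 6.
The formula is satisfiable.

Yes


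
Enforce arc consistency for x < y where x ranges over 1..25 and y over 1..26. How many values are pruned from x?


For the constraint x < y, x needs a supporting value in y's domain.
x can be at most 25 (one less than y's maximum).
Valid x values from domain: 25 out of 25.
Pruned = 25 - 25 = 0.

0


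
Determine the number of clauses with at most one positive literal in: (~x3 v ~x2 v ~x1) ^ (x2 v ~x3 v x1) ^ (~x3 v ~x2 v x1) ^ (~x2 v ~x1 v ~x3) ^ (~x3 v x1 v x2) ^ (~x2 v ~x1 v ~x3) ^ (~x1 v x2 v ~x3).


A Horn clause has at most one positive literal.
Clause 1: 0 positive lit(s) -> Horn
Clause 2: 2 positive lit(s) -> not Horn
Clause 3: 1 positive lit(s) -> Horn
Clause 4: 0 positive lit(s) -> Horn
Clause 5: 2 positive lit(s) -> not Horn
Clause 6: 0 positive lit(s) -> Horn
Clause 7: 1 positive lit(s) -> Horn
Total Horn clauses = 5.

5


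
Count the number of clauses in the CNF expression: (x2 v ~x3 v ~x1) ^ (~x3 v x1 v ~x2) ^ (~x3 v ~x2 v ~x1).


Each group enclosed in parentheses joined by ^ is one clause.
Counting the conjuncts: 3 clauses.

3


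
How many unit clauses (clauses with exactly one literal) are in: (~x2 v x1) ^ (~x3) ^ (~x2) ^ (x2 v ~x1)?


A unit clause contains exactly one literal.
Unit clauses found: (~x3), (~x2).
Count = 2.

2


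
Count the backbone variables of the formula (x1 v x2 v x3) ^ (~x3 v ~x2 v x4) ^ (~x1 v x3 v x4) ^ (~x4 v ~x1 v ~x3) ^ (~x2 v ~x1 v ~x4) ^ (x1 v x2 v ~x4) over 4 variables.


Find all satisfying assignments: 6 model(s).
Check which variables have the same value in every model.
No variable is fixed across all models.
Backbone size = 0.

0


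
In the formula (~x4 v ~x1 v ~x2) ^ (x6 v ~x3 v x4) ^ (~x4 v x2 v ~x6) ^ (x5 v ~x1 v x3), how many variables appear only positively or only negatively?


A pure literal appears in only one polarity across all clauses.
Pure literals: x1 (negative only), x5 (positive only).
Count = 2.

2


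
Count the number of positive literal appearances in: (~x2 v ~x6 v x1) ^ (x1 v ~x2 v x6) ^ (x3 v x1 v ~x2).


Scan each clause for unnegated literals.
Clause 1: 1 positive; Clause 2: 2 positive; Clause 3: 2 positive.
Total positive literal occurrences = 5.

5


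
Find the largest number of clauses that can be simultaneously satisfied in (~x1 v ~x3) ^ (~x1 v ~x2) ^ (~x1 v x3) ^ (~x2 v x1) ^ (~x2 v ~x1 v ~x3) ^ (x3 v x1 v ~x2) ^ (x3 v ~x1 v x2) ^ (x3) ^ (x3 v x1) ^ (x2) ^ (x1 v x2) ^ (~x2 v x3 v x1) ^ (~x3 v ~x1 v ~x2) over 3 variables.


Enumerate all 8 truth assignments.
For each, count how many of the 13 clauses are satisfied.
The formula is not fully satisfiable, so the maximum is below 13.
Maximum simultaneously satisfiable clauses = 12.

12


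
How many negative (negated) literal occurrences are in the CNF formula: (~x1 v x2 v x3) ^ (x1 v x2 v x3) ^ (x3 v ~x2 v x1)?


Scan each clause for negated literals.
Clause 1: 1 negative; Clause 2: 0 negative; Clause 3: 1 negative.
Total negative literal occurrences = 2.

2


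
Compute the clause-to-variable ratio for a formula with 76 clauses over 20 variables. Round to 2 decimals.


Clause-to-variable ratio = clauses / variables.
76 / 20 = 3.8.

3.8


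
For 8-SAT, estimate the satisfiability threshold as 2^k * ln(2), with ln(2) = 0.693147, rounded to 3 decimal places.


Using the asymptotic formula: threshold ~ 2^k * ln(2).
2^8 = 256.
256 * 0.693147 = 177.446.

177.446


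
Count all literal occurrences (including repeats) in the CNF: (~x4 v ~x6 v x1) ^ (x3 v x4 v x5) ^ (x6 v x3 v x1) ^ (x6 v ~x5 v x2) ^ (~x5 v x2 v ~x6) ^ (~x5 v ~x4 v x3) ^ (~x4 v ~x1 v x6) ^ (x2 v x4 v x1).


Clause lengths: 3, 3, 3, 3, 3, 3, 3, 3.
Sum = 3 + 3 + 3 + 3 + 3 + 3 + 3 + 3 = 24.

24


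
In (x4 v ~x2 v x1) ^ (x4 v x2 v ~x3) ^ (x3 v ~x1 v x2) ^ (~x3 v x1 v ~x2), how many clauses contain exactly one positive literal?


A definite clause has exactly one positive literal.
Clause 1: 2 positive -> not definite
Clause 2: 2 positive -> not definite
Clause 3: 2 positive -> not definite
Clause 4: 1 positive -> definite
Definite clause count = 1.

1


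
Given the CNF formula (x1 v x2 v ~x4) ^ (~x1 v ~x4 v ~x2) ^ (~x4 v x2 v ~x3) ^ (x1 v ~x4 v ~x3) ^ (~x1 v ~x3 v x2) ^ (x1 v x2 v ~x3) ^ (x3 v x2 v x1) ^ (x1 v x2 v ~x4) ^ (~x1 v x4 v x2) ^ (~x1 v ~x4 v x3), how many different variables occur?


Identify each distinct variable in the formula.
Variables found: x1, x2, x3, x4.
Total distinct variables = 4.

4


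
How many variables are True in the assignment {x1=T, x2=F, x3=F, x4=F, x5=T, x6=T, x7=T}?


The weight is the number of variables assigned True.
True variables: x1, x5, x6, x7.
Weight = 4.

4


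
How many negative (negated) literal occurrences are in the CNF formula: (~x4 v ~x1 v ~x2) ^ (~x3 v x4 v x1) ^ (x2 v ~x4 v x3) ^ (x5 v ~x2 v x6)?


Scan each clause for negated literals.
Clause 1: 3 negative; Clause 2: 1 negative; Clause 3: 1 negative; Clause 4: 1 negative.
Total negative literal occurrences = 6.

6


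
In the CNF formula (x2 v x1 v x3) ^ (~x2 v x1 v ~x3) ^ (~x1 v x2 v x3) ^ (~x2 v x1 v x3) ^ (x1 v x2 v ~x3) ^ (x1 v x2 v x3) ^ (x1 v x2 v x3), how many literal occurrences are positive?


Scan each clause for unnegated literals.
Clause 1: 3 positive; Clause 2: 1 positive; Clause 3: 2 positive; Clause 4: 2 positive; Clause 5: 2 positive; Clause 6: 3 positive; Clause 7: 3 positive.
Total positive literal occurrences = 16.

16


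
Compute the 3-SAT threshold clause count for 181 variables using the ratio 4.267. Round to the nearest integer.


The 3-SAT phase transition occurs at approximately 4.267 clauses per variable.
m = 4.267 * 181 = 772.327.
Rounded to nearest integer: 772.

772


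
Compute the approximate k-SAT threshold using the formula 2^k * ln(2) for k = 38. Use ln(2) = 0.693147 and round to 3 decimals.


Using the asymptotic formula: threshold ~ 2^k * ln(2).
2^38 = 274877906944.
274877906944 * 0.693147 = 190530796564.513.

190530796564.513


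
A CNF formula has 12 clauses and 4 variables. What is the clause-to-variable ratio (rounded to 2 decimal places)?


Clause-to-variable ratio = clauses / variables.
12 / 4 = 3.0.

3.0


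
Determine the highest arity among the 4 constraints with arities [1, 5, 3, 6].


The arities are: 1, 5, 3, 6.
Scan for the maximum value.
Maximum arity = 6.

6


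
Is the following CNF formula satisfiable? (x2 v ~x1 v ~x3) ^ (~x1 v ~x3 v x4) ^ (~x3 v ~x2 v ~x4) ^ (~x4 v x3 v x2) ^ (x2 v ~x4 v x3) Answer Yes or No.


Check all 16 possible truth assignments.
Number of satisfying assignments found: 9.
The formula is satisfiable.

Yes


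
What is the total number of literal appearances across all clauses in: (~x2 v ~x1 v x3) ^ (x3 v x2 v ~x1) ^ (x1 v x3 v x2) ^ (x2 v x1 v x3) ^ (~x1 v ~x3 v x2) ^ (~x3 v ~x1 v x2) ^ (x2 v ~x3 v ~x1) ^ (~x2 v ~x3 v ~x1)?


Clause lengths: 3, 3, 3, 3, 3, 3, 3, 3.
Sum = 3 + 3 + 3 + 3 + 3 + 3 + 3 + 3 = 24.

24


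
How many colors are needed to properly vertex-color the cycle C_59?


An odd cycle cannot be 2-colored: alternating two colors around the cycle returns to the start with a conflict.
Since 59 is odd, three colors are required (and three suffice).
Chromatic number = 3.

3


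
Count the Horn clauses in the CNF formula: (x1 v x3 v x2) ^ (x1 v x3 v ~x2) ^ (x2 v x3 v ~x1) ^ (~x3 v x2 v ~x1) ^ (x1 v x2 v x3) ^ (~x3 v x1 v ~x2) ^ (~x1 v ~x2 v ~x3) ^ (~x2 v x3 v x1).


A Horn clause has at most one positive literal.
Clause 1: 3 positive lit(s) -> not Horn
Clause 2: 2 positive lit(s) -> not Horn
Clause 3: 2 positive lit(s) -> not Horn
Clause 4: 1 positive lit(s) -> Horn
Clause 5: 3 positive lit(s) -> not Horn
Clause 6: 1 positive lit(s) -> Horn
Clause 7: 0 positive lit(s) -> Horn
Clause 8: 2 positive lit(s) -> not Horn
Total Horn clauses = 3.

3


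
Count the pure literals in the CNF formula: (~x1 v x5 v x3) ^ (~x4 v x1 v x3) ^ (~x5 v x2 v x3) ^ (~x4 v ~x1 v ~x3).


A pure literal appears in only one polarity across all clauses.
Pure literals: x2 (positive only), x4 (negative only).
Count = 2.

2


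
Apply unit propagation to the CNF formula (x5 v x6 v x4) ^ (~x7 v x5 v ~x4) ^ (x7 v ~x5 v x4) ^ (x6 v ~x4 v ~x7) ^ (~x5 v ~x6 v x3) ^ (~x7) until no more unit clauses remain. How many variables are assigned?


Unit propagation repeatedly assigns the literal in any unit clause, then simplifies.
Assignments in order: x7 = F.
No further unit clauses remain.
Total variables assigned = 1.

1


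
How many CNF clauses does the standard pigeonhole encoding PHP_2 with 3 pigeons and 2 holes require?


The PHP encoding has two parts:
1) At-least-one-hole clauses: 3 (one per pigeon, each with 2 literals).
2) At-most-one-pigeon-per-hole clauses: 2 holes * C(3,2) = 2 * 3 = 6.
Total clauses = 3 + 6 = 9.

9


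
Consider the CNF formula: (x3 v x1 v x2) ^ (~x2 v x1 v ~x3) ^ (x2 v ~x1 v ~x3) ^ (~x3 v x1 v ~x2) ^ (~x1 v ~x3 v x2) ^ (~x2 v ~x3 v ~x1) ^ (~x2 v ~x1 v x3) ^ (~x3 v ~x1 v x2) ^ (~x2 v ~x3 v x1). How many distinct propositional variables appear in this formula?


Identify each distinct variable in the formula.
Variables found: x1, x2, x3.
Total distinct variables = 3.

3


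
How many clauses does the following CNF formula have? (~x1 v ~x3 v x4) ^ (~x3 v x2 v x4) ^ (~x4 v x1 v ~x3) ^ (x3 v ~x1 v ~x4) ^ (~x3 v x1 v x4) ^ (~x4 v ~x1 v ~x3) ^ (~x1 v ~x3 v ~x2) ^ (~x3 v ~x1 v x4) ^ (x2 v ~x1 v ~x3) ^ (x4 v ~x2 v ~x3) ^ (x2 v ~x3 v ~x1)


Each group enclosed in parentheses joined by ^ is one clause.
Counting the conjuncts: 11 clauses.

11


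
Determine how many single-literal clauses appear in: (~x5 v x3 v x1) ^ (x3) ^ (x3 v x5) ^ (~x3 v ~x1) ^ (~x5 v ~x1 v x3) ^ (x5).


A unit clause contains exactly one literal.
Unit clauses found: (x3), (x5).
Count = 2.

2


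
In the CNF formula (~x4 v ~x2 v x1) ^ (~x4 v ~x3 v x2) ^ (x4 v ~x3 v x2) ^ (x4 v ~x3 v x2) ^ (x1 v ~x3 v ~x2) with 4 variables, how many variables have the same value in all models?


Find all satisfying assignments: 9 model(s).
Check which variables have the same value in every model.
No variable is fixed across all models.
Backbone size = 0.

0


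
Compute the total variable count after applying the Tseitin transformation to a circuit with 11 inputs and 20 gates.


The Tseitin transformation introduces one auxiliary variable per gate.
Total variables = inputs + gates = 11 + 20 = 31.

31


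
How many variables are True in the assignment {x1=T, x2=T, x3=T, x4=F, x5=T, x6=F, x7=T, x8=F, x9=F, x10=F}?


The weight is the number of variables assigned True.
True variables: x1, x2, x3, x5, x7.
Weight = 5.

5


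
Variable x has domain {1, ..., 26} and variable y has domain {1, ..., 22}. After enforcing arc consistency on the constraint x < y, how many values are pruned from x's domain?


For the constraint x < y, x needs a supporting value in y's domain.
x can be at most 21 (one less than y's maximum).
Valid x values from domain: 21 out of 26.
Pruned = 26 - 21 = 5.

5


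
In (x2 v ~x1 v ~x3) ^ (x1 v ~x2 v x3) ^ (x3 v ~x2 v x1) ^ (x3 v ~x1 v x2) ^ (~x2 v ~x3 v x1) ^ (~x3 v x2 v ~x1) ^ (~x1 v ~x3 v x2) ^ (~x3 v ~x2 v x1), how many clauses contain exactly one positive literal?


A definite clause has exactly one positive literal.
Clause 1: 1 positive -> definite
Clause 2: 2 positive -> not definite
Clause 3: 2 positive -> not definite
Clause 4: 2 positive -> not definite
Clause 5: 1 positive -> definite
Clause 6: 1 positive -> definite
Clause 7: 1 positive -> definite
Clause 8: 1 positive -> definite
Definite clause count = 5.

5


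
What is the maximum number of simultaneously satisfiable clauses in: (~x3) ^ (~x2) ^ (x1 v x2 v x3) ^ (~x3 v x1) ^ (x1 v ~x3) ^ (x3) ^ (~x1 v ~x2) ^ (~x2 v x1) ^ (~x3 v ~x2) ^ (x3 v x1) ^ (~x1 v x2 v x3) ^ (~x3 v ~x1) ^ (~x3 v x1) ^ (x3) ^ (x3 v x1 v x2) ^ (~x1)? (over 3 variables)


Enumerate all 8 truth assignments.
For each, count how many of the 16 clauses are satisfied.
The formula is not fully satisfiable, so the maximum is below 16.
Maximum simultaneously satisfiable clauses = 13.

13


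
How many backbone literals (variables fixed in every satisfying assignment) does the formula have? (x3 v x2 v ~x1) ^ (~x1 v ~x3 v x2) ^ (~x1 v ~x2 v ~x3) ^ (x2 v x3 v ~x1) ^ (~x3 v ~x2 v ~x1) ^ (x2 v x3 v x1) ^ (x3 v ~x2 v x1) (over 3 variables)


Find all satisfying assignments: 3 model(s).
Check which variables have the same value in every model.
No variable is fixed across all models.
Backbone size = 0.

0


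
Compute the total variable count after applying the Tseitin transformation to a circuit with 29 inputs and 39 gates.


The Tseitin transformation introduces one auxiliary variable per gate.
Total variables = inputs + gates = 29 + 39 = 68.

68


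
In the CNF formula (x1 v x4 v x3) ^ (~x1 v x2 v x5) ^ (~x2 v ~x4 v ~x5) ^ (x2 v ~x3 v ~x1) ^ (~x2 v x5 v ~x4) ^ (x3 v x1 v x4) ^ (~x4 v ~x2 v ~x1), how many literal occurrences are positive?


Scan each clause for unnegated literals.
Clause 1: 3 positive; Clause 2: 2 positive; Clause 3: 0 positive; Clause 4: 1 positive; Clause 5: 1 positive; Clause 6: 3 positive; Clause 7: 0 positive.
Total positive literal occurrences = 10.

10


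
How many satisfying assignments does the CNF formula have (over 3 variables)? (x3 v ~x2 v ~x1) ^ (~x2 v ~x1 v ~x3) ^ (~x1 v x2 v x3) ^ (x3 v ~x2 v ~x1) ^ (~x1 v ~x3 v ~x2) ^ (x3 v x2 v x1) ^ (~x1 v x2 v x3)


Enumerate all 8 truth assignments over 3 variables.
Test each against every clause.
Satisfying assignments found: 4.

4


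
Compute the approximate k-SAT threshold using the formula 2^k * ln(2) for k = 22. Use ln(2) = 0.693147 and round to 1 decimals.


Using the asymptotic formula: threshold ~ 2^k * ln(2).
2^22 = 4194304.
4194304 * 0.693147 = 2907269.2.

2907269.2


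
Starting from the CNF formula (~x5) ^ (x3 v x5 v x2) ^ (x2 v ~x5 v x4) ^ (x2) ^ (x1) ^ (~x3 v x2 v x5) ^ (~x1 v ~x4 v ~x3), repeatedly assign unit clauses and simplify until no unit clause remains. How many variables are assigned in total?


Unit propagation repeatedly assigns the literal in any unit clause, then simplifies.
Assignments in order: x5 = F, x2 = T, x1 = T.
No further unit clauses remain.
Total variables assigned = 3.

3


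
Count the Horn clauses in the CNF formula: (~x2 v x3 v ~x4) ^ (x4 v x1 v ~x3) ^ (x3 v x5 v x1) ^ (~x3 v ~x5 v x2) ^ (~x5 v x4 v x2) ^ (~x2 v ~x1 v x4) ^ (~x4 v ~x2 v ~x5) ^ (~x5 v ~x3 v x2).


A Horn clause has at most one positive literal.
Clause 1: 1 positive lit(s) -> Horn
Clause 2: 2 positive lit(s) -> not Horn
Clause 3: 3 positive lit(s) -> not Horn
Clause 4: 1 positive lit(s) -> Horn
Clause 5: 2 positive lit(s) -> not Horn
Clause 6: 1 positive lit(s) -> Horn
Clause 7: 0 positive lit(s) -> Horn
Clause 8: 1 positive lit(s) -> Horn
Total Horn clauses = 5.

5


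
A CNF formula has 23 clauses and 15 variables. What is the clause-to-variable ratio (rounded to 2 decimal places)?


Clause-to-variable ratio = clauses / variables.
23 / 15 = 1.53.

1.53


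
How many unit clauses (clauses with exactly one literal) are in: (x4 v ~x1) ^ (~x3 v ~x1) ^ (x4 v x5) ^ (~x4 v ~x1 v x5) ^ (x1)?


A unit clause contains exactly one literal.
Unit clauses found: (x1).
Count = 1.

1


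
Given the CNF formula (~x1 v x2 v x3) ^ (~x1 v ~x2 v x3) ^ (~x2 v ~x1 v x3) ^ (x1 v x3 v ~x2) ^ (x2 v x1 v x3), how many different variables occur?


Identify each distinct variable in the formula.
Variables found: x1, x2, x3.
Total distinct variables = 3.

3


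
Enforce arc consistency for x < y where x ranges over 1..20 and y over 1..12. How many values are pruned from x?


For the constraint x < y, x needs a supporting value in y's domain.
x can be at most 11 (one less than y's maximum).
Valid x values from domain: 11 out of 20.
Pruned = 20 - 11 = 9.

9


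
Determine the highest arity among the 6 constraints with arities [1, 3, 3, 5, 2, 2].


The arities are: 1, 3, 3, 5, 2, 2.
Scan for the maximum value.
Maximum arity = 5.

5


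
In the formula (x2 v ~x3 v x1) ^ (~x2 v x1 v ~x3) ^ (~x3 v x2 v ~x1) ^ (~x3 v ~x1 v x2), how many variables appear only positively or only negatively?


A pure literal appears in only one polarity across all clauses.
Pure literals: x3 (negative only).
Count = 1.

1


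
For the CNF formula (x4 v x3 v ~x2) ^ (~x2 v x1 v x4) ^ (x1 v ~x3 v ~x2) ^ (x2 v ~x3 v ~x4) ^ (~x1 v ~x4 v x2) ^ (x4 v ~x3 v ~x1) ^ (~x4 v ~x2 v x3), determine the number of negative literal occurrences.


Scan each clause for negated literals.
Clause 1: 1 negative; Clause 2: 1 negative; Clause 3: 2 negative; Clause 4: 2 negative; Clause 5: 2 negative; Clause 6: 2 negative; Clause 7: 2 negative.
Total negative literal occurrences = 12.

12


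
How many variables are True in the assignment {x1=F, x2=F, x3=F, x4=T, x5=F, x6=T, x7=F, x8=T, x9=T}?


The weight is the number of variables assigned True.
True variables: x4, x6, x8, x9.
Weight = 4.

4


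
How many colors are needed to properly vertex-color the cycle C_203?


An odd cycle cannot be 2-colored: alternating two colors around the cycle returns to the start with a conflict.
Since 203 is odd, three colors are required (and three suffice).
Chromatic number = 3.

3


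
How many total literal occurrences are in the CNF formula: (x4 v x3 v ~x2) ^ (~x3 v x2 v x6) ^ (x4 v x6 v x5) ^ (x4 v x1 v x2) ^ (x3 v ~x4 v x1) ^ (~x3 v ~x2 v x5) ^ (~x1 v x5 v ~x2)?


Clause lengths: 3, 3, 3, 3, 3, 3, 3.
Sum = 3 + 3 + 3 + 3 + 3 + 3 + 3 = 21.

21


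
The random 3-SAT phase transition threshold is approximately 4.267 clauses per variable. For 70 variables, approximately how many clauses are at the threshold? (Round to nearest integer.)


The 3-SAT phase transition occurs at approximately 4.267 clauses per variable.
m = 4.267 * 70 = 298.69.
Rounded to nearest integer: 299.

299


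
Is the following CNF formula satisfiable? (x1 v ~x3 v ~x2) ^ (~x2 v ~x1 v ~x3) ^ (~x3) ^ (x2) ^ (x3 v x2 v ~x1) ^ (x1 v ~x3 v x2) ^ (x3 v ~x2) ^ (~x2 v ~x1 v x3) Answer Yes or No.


Check all 8 possible truth assignments.
Number of satisfying assignments found: 0.
The formula is unsatisfiable.

No


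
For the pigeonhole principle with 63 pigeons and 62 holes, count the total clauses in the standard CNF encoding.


The PHP encoding has two parts:
1) At-least-one-hole clauses: 63 (one per pigeon, each with 62 literals).
2) At-most-one-pigeon-per-hole clauses: 62 holes * C(63,2) = 62 * 1953 = 121086.
Total clauses = 63 + 121086 = 121149.

121149


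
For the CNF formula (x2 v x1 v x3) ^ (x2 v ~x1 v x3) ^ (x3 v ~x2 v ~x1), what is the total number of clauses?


Each group enclosed in parentheses joined by ^ is one clause.
Counting the conjuncts: 3 clauses.

3


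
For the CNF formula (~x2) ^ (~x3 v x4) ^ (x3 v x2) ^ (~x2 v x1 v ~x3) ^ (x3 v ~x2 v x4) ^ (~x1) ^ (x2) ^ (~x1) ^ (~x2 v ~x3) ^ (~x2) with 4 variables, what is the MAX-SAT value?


Enumerate all 16 truth assignments.
For each, count how many of the 10 clauses are satisfied.
The formula is not fully satisfiable, so the maximum is below 10.
Maximum simultaneously satisfiable clauses = 9.

9


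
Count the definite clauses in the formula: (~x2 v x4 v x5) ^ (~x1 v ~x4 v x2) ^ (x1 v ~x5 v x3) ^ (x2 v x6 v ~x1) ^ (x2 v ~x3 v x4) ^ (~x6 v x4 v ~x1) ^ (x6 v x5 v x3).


A definite clause has exactly one positive literal.
Clause 1: 2 positive -> not definite
Clause 2: 1 positive -> definite
Clause 3: 2 positive -> not definite
Clause 4: 2 positive -> not definite
Clause 5: 2 positive -> not definite
Clause 6: 1 positive -> definite
Clause 7: 3 positive -> not definite
Definite clause count = 2.

2


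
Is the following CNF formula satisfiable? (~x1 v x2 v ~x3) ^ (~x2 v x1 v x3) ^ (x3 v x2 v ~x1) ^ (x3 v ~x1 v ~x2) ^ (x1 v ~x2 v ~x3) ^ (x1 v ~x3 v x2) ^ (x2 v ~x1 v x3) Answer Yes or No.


Check all 8 possible truth assignments.
Number of satisfying assignments found: 2.
The formula is satisfiable.

Yes


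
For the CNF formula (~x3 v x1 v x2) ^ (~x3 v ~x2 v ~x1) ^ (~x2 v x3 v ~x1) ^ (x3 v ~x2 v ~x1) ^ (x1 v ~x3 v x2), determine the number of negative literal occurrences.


Scan each clause for negated literals.
Clause 1: 1 negative; Clause 2: 3 negative; Clause 3: 2 negative; Clause 4: 2 negative; Clause 5: 1 negative.
Total negative literal occurrences = 9.

9


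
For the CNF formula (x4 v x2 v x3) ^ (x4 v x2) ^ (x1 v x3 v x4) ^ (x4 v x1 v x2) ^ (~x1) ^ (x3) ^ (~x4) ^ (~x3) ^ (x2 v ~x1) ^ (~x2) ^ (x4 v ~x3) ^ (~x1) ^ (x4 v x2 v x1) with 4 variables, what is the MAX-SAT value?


Enumerate all 16 truth assignments.
For each, count how many of the 13 clauses are satisfied.
The formula is not fully satisfiable, so the maximum is below 13.
Maximum simultaneously satisfiable clauses = 11.

11


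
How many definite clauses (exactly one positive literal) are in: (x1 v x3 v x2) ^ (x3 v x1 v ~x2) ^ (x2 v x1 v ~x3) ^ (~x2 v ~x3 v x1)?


A definite clause has exactly one positive literal.
Clause 1: 3 positive -> not definite
Clause 2: 2 positive -> not definite
Clause 3: 2 positive -> not definite
Clause 4: 1 positive -> definite
Definite clause count = 1.

1


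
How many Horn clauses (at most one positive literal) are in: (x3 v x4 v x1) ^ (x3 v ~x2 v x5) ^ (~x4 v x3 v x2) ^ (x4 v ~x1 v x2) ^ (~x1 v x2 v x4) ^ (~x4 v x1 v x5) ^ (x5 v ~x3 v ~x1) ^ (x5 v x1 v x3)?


A Horn clause has at most one positive literal.
Clause 1: 3 positive lit(s) -> not Horn
Clause 2: 2 positive lit(s) -> not Horn
Clause 3: 2 positive lit(s) -> not Horn
Clause 4: 2 positive lit(s) -> not Horn
Clause 5: 2 positive lit(s) -> not Horn
Clause 6: 2 positive lit(s) -> not Horn
Clause 7: 1 positive lit(s) -> Horn
Clause 8: 3 positive lit(s) -> not Horn
Total Horn clauses = 1.

1


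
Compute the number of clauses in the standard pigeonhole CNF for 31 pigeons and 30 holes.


The PHP encoding has two parts:
1) At-least-one-hole clauses: 31 (one per pigeon, each with 30 literals).
2) At-most-one-pigeon-per-hole clauses: 30 holes * C(31,2) = 30 * 465 = 13950.
Total clauses = 31 + 13950 = 13981.

13981


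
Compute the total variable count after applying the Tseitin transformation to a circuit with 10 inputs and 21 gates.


The Tseitin transformation introduces one auxiliary variable per gate.
Total variables = inputs + gates = 10 + 21 = 31.

31


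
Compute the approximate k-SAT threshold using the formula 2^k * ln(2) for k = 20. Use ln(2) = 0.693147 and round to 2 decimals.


Using the asymptotic formula: threshold ~ 2^k * ln(2).
2^20 = 1048576.
1048576 * 0.693147 = 726817.31.

726817.31


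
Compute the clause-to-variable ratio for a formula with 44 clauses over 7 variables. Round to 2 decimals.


Clause-to-variable ratio = clauses / variables.
44 / 7 = 6.29.

6.29


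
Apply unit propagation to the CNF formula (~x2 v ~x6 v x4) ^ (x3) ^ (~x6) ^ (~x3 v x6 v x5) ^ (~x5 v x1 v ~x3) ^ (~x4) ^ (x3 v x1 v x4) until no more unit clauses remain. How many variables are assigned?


Unit propagation repeatedly assigns the literal in any unit clause, then simplifies.
Assignments in order: x3 = T, x6 = F, x5 = T, x1 = T, x4 = F.
No further unit clauses remain.
Total variables assigned = 5.

5


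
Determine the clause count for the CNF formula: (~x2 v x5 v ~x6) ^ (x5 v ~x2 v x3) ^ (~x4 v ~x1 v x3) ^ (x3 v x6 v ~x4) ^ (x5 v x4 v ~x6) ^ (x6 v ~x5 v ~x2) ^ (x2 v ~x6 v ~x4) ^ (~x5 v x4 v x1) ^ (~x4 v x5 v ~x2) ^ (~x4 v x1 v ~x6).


Each group enclosed in parentheses joined by ^ is one clause.
Counting the conjuncts: 10 clauses.

10


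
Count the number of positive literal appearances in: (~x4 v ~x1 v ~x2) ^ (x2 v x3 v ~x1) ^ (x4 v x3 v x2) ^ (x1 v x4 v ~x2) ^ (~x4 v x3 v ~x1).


Scan each clause for unnegated literals.
Clause 1: 0 positive; Clause 2: 2 positive; Clause 3: 3 positive; Clause 4: 2 positive; Clause 5: 1 positive.
Total positive literal occurrences = 8.

8


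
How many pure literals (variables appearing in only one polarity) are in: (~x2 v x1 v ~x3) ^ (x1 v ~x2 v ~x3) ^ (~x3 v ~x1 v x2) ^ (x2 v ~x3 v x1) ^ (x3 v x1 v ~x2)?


A pure literal appears in only one polarity across all clauses.
No pure literals found.
Count = 0.

0


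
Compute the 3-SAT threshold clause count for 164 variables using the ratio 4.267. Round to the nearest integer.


The 3-SAT phase transition occurs at approximately 4.267 clauses per variable.
m = 4.267 * 164 = 699.788.
Rounded to nearest integer: 700.

700
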